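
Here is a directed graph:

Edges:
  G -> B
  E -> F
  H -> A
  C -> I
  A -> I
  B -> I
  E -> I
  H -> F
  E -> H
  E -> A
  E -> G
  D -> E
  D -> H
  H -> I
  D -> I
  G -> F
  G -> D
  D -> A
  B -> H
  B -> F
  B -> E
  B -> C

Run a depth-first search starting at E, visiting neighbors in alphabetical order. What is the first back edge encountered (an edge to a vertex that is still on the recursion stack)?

DFS from E (visiting neighbors in alphabetical order); mark gray on enter, black on exit:
E gray
  A gray
    I gray
    I black
  A black
  F gray
  F black
  G gray
    B gray
      C gray
        C→I: I black — skip
      C black
      B→E: E is gray → back edge
First back edge: B → E.

B->E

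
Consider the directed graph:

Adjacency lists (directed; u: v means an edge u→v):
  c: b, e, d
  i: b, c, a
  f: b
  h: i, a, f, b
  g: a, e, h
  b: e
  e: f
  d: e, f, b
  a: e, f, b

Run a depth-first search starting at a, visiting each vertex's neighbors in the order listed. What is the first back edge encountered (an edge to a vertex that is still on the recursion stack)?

DFS from a (visiting each vertex's neighbors in the order listed); mark gray on enter, black on exit:
a gray
  e gray
    f gray
      b gray
        b→e: e is gray → back edge
First back edge: b → e.

b->e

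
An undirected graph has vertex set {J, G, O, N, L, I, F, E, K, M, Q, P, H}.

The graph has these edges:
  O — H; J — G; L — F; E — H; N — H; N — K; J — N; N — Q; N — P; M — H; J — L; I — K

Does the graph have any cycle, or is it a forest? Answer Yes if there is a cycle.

DFS, tracking each vertex's parent; an edge to a visited non-parent vertex closes a cycle.
Start from L:
visit L (parent –)
  visit F (parent L)
    F–L: parent, skip
  visit J (parent L)
    visit G (parent J)
      G–J: parent, skip
    visit N (parent J)
      N–J: parent, skip
      visit K (parent N)
        visit I (parent K)
          I–K: parent, skip
        K–N: parent, skip
      visit H (parent N)
        H–N: parent, skip
        visit O (parent H)
          O–H: parent, skip
        visit M (parent H)
          M–H: parent, skip
        visit E (parent H)
          E–H: parent, skip
      visit Q (parent N)
        Q–N: parent, skip
      visit P (parent N)
        P–N: parent, skip
    J–L: parent, skip
No non-parent visited neighbor found — the graph is a forest.

No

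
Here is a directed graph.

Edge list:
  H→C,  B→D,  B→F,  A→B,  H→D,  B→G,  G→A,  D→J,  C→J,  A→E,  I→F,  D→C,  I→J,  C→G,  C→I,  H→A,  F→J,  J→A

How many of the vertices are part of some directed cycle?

8

A vertex is on a directed cycle iff it belongs to a strongly connected component of size ≥ 2 (or has a self-loop).
The vertices on cycles are {A, B, C, D, F, G, I, J} — 8 in total.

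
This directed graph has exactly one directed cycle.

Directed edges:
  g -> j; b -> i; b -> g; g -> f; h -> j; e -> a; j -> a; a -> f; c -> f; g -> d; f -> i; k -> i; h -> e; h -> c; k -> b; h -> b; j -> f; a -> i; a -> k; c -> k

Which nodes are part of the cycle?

a, b, g, j, k

DFS with gray/black marking from b:
b gray
  i gray
  i black
  g gray
    j gray
      f gray
        f→i: i black — skip
      f black
      a gray
        k gray
          k→i: i black — skip
          k→b: b is gray → back edge
Back edge closes the cycle b → g → j → a → k → b; its vertices are {a, b, g, j, k}.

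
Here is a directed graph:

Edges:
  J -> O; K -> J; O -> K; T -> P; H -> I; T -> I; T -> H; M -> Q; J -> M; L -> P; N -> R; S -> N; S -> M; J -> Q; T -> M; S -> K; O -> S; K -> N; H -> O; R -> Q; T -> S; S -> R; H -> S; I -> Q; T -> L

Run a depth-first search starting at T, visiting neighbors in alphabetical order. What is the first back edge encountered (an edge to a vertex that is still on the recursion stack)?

J->O

DFS from T (visiting neighbors in alphabetical order); mark gray on enter, black on exit:
T gray
  H gray
    I gray
      Q gray
      Q black
    I black
    O gray
      K gray
        J gray
          M gray
            M→Q: Q black — skip
          M black
          J→O: O is gray → back edge
First back edge: J → O.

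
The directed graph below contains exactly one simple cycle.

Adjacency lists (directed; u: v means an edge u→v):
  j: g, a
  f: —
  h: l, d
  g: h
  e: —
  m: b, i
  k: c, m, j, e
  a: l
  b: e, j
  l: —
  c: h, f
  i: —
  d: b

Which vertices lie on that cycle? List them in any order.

DFS with gray/black marking from j:
j gray
  g gray
    h gray
      l gray
      l black
      d gray
        b gray
          e gray
          e black
          b→j: j is gray → back edge
Back edge closes the cycle j → g → h → d → b → j; its vertices are {b, d, g, h, j}.

b, d, g, h, j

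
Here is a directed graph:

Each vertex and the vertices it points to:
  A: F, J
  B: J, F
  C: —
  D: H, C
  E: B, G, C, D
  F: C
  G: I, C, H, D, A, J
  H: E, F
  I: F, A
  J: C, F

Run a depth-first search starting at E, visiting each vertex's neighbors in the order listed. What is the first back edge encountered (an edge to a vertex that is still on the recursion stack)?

H→E

DFS from E (visiting each vertex's neighbors in the order listed); mark gray on enter, black on exit:
E gray
  B gray
    J gray
      C gray
      C black
      F gray
        F→C: C black — skip
      F black
    J black
    B→F: F black — skip
  B black
  G gray
    I gray
      I→F: F black — skip
      A gray
        A→F: F black — skip
        A→J: J black — skip
      A black
    I black
    G→C: C black — skip
    H gray
      H→E: E is gray → back edge
First back edge: H → E.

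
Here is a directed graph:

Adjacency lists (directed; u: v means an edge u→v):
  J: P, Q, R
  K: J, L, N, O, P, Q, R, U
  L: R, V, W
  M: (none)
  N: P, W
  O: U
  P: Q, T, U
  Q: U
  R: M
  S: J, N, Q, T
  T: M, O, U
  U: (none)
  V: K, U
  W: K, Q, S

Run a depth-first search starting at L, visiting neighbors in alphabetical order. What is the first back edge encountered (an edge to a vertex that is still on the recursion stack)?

DFS from L (visiting neighbors in alphabetical order); mark gray on enter, black on exit:
L gray
  R gray
    M gray
    M black
  R black
  V gray
    K gray
      J gray
        P gray
          Q gray
            U gray
            U black
          Q black
          T gray
            T→M: M black — skip
            O gray
              O→U: U black — skip
            O black
            T→U: U black — skip
          T black
          P→U: U black — skip
        P black
        J→Q: Q black — skip
        J→R: R black — skip
      J black
      K→L: L is gray → back edge
First back edge: K → L.

K->L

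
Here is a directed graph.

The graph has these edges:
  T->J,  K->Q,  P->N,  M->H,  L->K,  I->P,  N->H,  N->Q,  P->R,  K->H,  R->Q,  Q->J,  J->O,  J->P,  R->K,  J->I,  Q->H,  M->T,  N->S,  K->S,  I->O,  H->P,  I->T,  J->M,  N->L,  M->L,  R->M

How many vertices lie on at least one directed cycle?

A vertex is on a directed cycle iff it belongs to a strongly connected component of size ≥ 2 (or has a self-loop).
The vertices on cycles are {H, I, J, K, L, M, N, P, Q, R, T} — 11 in total.

11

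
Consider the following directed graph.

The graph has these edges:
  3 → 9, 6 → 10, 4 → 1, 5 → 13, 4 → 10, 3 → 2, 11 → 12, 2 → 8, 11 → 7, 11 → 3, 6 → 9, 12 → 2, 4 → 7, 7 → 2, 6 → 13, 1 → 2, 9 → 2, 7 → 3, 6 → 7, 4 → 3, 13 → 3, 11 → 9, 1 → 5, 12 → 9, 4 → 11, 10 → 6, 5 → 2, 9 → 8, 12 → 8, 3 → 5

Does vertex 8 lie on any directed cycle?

No

8 lies on a cycle iff there is a path from 8 back to itself.
Exploring from 8, it never reaches itself; equivalently, its strongly connected component is a singleton.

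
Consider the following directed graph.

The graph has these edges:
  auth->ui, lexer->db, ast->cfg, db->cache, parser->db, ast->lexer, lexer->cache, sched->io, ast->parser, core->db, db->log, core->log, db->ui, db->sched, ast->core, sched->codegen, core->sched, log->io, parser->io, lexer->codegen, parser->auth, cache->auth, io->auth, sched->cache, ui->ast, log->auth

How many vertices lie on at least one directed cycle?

A vertex is on a directed cycle iff it belongs to a strongly connected component of size ≥ 2 (or has a self-loop).
The vertices on cycles are {db, io, ui, ast, log, auth, core, cache, lexer, sched, parser} — 11 in total.

11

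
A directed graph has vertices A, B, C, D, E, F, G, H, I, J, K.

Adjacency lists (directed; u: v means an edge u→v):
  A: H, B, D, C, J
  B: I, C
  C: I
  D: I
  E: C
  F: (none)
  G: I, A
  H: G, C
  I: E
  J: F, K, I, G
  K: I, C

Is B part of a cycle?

No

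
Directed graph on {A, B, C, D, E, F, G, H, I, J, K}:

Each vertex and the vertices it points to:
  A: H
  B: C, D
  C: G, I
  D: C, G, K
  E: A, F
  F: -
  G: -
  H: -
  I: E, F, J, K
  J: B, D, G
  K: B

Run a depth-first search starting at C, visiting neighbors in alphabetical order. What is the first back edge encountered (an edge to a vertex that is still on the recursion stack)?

B->C

DFS from C (visiting neighbors in alphabetical order); mark gray on enter, black on exit:
C gray
  G gray
  G black
  I gray
    E gray
      A gray
        H gray
        H black
      A black
      F gray
      F black
    E black
    I→F: F black — skip
    J gray
      B gray
        B→C: C is gray → back edge
First back edge: B → C.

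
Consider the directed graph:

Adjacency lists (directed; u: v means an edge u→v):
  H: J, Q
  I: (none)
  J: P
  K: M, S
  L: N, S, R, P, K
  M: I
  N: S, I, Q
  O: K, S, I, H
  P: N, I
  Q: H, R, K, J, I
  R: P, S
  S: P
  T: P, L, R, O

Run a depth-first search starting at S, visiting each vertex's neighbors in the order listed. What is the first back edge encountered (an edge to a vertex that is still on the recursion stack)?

N→S

DFS from S (visiting each vertex's neighbors in the order listed); mark gray on enter, black on exit:
S gray
  P gray
    N gray
      N→S: S is gray → back edge
First back edge: N → S.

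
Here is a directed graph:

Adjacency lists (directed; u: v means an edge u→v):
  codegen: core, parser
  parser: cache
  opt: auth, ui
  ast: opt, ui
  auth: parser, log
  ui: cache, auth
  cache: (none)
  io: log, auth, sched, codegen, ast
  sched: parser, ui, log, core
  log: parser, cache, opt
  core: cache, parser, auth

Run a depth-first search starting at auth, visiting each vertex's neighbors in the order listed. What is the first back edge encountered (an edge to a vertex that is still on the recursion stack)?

opt->auth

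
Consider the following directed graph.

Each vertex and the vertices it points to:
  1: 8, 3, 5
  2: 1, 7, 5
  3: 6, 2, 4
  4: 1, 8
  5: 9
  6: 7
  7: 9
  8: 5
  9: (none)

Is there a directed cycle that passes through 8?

No

8 lies on a cycle iff there is a path from 8 back to itself.
Exploring from 8, it never reaches itself; equivalently, its strongly connected component is a singleton.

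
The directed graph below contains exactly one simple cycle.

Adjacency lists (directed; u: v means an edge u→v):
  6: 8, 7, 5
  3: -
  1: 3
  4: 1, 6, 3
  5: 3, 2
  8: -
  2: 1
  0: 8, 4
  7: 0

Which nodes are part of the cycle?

DFS with gray/black marking from 4:
4 gray
  1 gray
    3 gray
    3 black
  1 black
  6 gray
    8 gray
    8 black
    7 gray
      0 gray
        0→8: 8 black — skip
        0→4: 4 is gray → back edge
Back edge closes the cycle 4 → 6 → 7 → 0 → 4; its vertices are {0, 4, 6, 7}.

0, 4, 6, 7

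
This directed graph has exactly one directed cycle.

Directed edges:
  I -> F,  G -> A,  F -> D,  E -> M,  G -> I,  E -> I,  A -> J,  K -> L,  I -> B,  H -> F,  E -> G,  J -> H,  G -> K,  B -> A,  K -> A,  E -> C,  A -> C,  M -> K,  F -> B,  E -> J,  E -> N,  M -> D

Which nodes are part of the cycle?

DFS with gray/black marking from A:
A gray
  C gray
  C black
  J gray
    H gray
      F gray
        D gray
        D black
        B gray
          B→A: A is gray → back edge
Back edge closes the cycle A → J → H → F → B → A; its vertices are {A, B, F, H, J}.

A, B, F, H, J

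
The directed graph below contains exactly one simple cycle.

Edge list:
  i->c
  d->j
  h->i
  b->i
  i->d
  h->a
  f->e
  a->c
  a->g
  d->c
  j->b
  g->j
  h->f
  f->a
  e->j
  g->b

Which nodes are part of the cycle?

b, d, i, j

DFS with gray/black marking from i:
i gray
  d gray
    j gray
      b gray
        b→i: i is gray → back edge
Back edge closes the cycle i → d → j → b → i; its vertices are {b, d, i, j}.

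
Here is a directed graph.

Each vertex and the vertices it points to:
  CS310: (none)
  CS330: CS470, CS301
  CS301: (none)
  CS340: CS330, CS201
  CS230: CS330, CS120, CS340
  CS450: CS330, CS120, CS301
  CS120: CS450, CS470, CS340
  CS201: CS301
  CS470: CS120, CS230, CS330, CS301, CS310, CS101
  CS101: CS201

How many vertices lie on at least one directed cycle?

A vertex is on a directed cycle iff it belongs to a strongly connected component of size ≥ 2 (or has a self-loop).
The vertices on cycles are {CS120, CS230, CS330, CS340, CS450, CS470} — 6 in total.

6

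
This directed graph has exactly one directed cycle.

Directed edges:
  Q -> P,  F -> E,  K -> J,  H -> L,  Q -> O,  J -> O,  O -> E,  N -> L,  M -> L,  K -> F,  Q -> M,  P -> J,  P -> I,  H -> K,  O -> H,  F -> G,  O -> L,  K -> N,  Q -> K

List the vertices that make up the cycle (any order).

DFS with gray/black marking from K:
K gray
  F gray
    E gray
    E black
    G gray
    G black
  F black
  N gray
    L gray
    L black
  N black
  J gray
    O gray
      O→L: L black — skip
      H gray
        H→L: L black — skip
        H→K: K is gray → back edge
Back edge closes the cycle K → J → O → H → K; its vertices are {H, J, K, O}.

H, J, K, O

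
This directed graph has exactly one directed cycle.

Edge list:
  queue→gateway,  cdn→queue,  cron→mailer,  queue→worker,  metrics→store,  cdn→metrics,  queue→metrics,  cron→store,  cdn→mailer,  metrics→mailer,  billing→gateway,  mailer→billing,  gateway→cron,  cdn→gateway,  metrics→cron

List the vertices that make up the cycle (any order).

DFS with gray/black marking from gateway:
gateway gray
  cron gray
    mailer gray
      billing gray
        billing→gateway: gateway is gray → back edge
Back edge closes the cycle gateway → cron → mailer → billing → gateway; its vertices are {cron, mailer, billing, gateway}.

cron, mailer, billing, gateway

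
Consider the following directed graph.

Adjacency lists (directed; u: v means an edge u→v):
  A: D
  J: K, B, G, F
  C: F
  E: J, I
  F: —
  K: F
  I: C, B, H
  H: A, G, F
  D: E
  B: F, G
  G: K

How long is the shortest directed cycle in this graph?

5

For each vertex v, BFS finds the shortest path from v back to v.
The shortest such closed walk is D → E → I → H → A → D, length 5.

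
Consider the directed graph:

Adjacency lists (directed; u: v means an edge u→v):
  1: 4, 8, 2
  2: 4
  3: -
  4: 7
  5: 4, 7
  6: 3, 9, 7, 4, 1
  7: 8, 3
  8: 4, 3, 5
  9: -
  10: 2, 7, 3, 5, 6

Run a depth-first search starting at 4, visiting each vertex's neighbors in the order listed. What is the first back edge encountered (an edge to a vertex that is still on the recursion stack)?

DFS from 4 (visiting each vertex's neighbors in the order listed); mark gray on enter, black on exit:
4 gray
  7 gray
    8 gray
      8→4: 4 is gray → back edge
First back edge: 8 → 4.

8->4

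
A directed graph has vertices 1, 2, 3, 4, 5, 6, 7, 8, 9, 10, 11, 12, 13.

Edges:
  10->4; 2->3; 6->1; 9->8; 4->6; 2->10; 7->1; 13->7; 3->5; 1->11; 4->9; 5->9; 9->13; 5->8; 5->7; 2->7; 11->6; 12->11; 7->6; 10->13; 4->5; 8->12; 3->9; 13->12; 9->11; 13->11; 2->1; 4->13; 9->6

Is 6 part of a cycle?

Yes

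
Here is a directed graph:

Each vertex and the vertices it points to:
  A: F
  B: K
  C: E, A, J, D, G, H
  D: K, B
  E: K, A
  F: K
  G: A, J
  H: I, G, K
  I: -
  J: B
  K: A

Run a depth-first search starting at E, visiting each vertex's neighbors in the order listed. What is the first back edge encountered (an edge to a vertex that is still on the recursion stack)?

F→K

DFS from E (visiting each vertex's neighbors in the order listed); mark gray on enter, black on exit:
E gray
  K gray
    A gray
      F gray
        F→K: K is gray → back edge
First back edge: F → K.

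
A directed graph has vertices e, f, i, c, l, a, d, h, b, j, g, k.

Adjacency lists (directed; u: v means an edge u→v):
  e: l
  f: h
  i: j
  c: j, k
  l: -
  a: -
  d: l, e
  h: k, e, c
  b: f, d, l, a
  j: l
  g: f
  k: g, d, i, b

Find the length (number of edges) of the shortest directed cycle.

For each vertex v, BFS finds the shortest path from v back to v.
The shortest such closed walk is h → k → g → f → h, length 4.

4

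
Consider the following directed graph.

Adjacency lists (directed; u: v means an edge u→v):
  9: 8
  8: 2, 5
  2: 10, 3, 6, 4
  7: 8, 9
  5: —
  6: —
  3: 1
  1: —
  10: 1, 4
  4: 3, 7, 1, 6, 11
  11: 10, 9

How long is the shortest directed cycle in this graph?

3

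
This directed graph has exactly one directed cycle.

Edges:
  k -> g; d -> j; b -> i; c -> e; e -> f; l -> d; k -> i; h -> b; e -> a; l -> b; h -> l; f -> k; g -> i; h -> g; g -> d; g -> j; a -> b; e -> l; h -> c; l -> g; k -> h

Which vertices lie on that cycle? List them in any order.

DFS with gray/black marking from e:
e gray
  f gray
    k gray
      i gray
      i black
      h gray
        g gray
          d gray
            j gray
            j black
          d black
          g→i: i black — skip
          g→j: j black — skip
        g black
        l gray
          l→d: d black — skip
          b gray
            b→i: i black — skip
          b black
          l→g: g black — skip
        l black
        h→b: b black — skip
        c gray
          c→e: e is gray → back edge
Back edge closes the cycle e → f → k → h → c → e; its vertices are {c, e, f, h, k}.

c, e, f, h, k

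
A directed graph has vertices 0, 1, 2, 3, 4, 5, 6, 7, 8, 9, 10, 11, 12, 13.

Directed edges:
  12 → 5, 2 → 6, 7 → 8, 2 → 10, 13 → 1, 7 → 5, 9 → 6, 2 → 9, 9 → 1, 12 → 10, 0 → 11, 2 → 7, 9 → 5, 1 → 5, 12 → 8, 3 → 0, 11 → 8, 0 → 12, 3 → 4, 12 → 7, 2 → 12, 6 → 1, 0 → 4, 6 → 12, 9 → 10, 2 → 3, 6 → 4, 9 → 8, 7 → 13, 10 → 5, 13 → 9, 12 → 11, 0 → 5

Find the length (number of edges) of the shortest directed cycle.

5

For each vertex v, BFS finds the shortest path from v back to v.
The shortest such closed walk is 9 → 6 → 12 → 7 → 13 → 9, length 5.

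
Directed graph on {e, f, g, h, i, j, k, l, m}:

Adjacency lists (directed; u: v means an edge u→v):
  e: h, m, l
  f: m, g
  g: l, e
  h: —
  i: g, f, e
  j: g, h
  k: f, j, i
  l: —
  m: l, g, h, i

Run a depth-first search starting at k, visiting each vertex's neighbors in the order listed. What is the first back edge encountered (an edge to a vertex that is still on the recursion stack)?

e→m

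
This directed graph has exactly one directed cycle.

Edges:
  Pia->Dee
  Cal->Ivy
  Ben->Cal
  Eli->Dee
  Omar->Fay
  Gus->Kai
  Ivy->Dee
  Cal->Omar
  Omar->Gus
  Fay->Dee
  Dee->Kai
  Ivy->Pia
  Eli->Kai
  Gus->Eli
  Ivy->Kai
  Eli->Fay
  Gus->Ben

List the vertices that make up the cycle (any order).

DFS with gray/black marking from Cal:
Cal gray
  Omar gray
    Fay gray
      Dee gray
        Kai gray
        Kai black
      Dee black
    Fay black
    Gus gray
      Gus→Kai: Kai black — skip
      Eli gray
        Eli→Kai: Kai black — skip
        Eli→Fay: Fay black — skip
        Eli→Dee: Dee black — skip
      Eli black
      Ben gray
        Ben→Cal: Cal is gray → back edge
Back edge closes the cycle Cal → Omar → Gus → Ben → Cal; its vertices are {Ben, Cal, Gus, Omar}.

Ben, Cal, Gus, Omar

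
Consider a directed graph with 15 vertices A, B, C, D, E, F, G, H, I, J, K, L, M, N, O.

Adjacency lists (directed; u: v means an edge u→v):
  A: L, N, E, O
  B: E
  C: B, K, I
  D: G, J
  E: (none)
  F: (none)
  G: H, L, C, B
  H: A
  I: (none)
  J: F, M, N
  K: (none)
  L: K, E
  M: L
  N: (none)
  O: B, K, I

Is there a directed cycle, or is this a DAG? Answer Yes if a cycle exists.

DFS with white/gray/black marking, starting from J:
J gray
  F gray
  F black
  M gray
    L gray
      K gray
      K black
      E gray
      E black
    L black
  M black
  N gray
  N black
J black
A gray
  A→L: L black — skip
  A→N: N black — skip
  A→E: E black — skip
  O gray
    B gray
      B→E: E black — skip
    B black
    O→K: K black — skip
    I gray
    I black
  O black
A black
C gray
  C→B: B black — skip
  C→K: K black — skip
  C→I: I black — skip
C black
D gray
  G gray
    H gray
      H→A: A black — skip
    H black
    G→L: L black — skip
    G→C: C black — skip
    G→B: B black — skip
  G black
  D→J: J black — skip
D black
Every edge goes to a white or black vertex — no back edge, so the graph is acyclic.

No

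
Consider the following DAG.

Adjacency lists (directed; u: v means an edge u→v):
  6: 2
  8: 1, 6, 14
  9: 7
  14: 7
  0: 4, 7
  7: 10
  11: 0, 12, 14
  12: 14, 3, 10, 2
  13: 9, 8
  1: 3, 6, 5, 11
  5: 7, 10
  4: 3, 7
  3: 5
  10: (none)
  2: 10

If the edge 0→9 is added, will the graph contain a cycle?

No

Adding 0→9 creates a cycle iff 9 can already reach 0.
Explore from 9: no path reaches 0. The graph stays acyclic.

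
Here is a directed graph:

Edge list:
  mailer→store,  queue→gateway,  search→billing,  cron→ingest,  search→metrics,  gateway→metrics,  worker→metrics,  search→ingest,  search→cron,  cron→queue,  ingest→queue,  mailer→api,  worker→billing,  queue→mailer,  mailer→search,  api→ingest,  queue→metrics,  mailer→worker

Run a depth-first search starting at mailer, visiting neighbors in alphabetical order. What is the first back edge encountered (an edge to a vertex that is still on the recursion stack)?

DFS from mailer (visiting neighbors in alphabetical order); mark gray on enter, black on exit:
mailer gray
  api gray
    ingest gray
      queue gray
        gateway gray
          metrics gray
          metrics black
        gateway black
        queue→mailer: mailer is gray → back edge
First back edge: queue → mailer.

queue→mailer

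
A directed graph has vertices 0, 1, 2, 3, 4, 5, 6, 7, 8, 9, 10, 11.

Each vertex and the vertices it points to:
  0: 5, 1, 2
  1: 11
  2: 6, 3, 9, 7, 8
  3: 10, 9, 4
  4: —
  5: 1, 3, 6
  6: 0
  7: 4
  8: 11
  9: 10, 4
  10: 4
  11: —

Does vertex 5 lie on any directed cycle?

Yes

5 is on a cycle iff 5 can reach itself via ≥1 edge.
5 → 6 → 0 → 5 — yes.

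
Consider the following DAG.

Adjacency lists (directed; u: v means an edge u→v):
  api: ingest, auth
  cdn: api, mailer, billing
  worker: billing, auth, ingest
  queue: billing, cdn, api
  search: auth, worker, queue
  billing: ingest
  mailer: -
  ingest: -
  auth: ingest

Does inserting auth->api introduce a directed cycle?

Yes

Adding auth→api creates a cycle iff api can already reach auth.
Path from api: api → auth.
So api → … → auth → api is a cycle.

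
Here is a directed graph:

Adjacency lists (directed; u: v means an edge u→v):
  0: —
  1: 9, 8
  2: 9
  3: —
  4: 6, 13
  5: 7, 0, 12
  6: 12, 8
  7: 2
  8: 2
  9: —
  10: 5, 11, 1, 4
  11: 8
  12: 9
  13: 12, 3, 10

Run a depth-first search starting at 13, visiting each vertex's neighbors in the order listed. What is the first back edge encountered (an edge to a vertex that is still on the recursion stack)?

4->13

DFS from 13 (visiting each vertex's neighbors in the order listed); mark gray on enter, black on exit:
13 gray
  12 gray
    9 gray
    9 black
  12 black
  3 gray
  3 black
  10 gray
    5 gray
      7 gray
        2 gray
          2→9: 9 black — skip
        2 black
      7 black
      0 gray
      0 black
      5→12: 12 black — skip
    5 black
    11 gray
      8 gray
        8→2: 2 black — skip
      8 black
    11 black
    1 gray
      1→9: 9 black — skip
      1→8: 8 black — skip
    1 black
    4 gray
      6 gray
        6→12: 12 black — skip
        6→8: 8 black — skip
      6 black
      4→13: 13 is gray → back edge
First back edge: 4 → 13.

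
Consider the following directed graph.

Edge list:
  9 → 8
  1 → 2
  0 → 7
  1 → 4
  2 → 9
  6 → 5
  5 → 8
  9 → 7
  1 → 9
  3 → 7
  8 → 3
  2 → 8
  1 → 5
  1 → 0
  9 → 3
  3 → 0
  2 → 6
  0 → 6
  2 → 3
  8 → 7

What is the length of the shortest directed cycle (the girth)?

5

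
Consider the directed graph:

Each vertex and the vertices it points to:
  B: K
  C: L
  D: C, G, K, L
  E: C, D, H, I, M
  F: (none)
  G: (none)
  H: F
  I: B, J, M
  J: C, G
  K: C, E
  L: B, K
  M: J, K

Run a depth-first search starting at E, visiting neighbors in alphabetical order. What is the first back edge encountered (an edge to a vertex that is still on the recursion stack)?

K->C

DFS from E (visiting neighbors in alphabetical order); mark gray on enter, black on exit:
E gray
  C gray
    L gray
      B gray
        K gray
          K→C: C is gray → back edge
First back edge: K → C.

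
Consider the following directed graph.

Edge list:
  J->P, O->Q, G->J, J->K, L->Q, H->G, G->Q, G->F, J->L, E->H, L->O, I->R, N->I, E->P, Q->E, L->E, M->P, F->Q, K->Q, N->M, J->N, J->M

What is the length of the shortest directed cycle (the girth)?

For each vertex v, BFS finds the shortest path from v back to v.
The shortest such closed walk is E → H → G → Q → E, length 4.

4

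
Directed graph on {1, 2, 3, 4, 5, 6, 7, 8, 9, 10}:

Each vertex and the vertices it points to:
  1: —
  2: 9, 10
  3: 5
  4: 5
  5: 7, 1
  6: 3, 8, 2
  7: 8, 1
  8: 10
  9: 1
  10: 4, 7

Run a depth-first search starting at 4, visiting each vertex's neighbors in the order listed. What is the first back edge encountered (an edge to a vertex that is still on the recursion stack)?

DFS from 4 (visiting each vertex's neighbors in the order listed); mark gray on enter, black on exit:
4 gray
  5 gray
    7 gray
      8 gray
        10 gray
          10→4: 4 is gray → back edge
First back edge: 10 → 4.

10->4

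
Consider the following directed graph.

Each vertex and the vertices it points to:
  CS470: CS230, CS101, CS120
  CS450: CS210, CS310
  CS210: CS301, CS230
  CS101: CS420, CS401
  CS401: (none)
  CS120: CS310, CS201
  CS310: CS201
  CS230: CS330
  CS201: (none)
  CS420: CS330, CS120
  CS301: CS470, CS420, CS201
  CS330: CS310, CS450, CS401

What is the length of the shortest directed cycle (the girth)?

4

For each vertex v, BFS finds the shortest path from v back to v.
The shortest such closed walk is CS230 → CS330 → CS450 → CS210 → CS230, length 4.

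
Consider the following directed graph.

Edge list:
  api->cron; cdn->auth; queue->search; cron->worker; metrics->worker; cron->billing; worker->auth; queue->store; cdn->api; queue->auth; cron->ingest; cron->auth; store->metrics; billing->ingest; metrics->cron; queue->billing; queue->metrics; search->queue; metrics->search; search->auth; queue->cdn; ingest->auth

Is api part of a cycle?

No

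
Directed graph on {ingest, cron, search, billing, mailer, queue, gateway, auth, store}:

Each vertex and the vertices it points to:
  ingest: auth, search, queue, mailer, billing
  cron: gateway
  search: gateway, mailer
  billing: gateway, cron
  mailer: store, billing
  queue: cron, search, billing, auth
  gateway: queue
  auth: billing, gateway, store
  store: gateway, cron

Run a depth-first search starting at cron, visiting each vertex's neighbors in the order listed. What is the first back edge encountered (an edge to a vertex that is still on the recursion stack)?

DFS from cron (visiting each vertex's neighbors in the order listed); mark gray on enter, black on exit:
cron gray
  gateway gray
    queue gray
      queue→cron: cron is gray → back edge
First back edge: queue → cron.

queue->cron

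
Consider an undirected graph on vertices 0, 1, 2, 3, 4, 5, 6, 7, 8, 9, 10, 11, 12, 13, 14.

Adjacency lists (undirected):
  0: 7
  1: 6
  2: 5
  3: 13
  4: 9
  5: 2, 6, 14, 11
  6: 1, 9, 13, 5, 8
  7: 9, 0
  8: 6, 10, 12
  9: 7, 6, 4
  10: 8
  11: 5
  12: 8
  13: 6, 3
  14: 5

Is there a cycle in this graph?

No

DFS, tracking each vertex's parent; an edge to a visited non-parent vertex closes a cycle.
Start from 8:
visit 8 (parent –)
  visit 6 (parent 8)
    visit 1 (parent 6)
      1–6: parent, skip
    visit 9 (parent 6)
      visit 7 (parent 9)
        7–9: parent, skip
        visit 0 (parent 7)
          0–7: parent, skip
      9–6: parent, skip
      visit 4 (parent 9)
        4–9: parent, skip
    visit 13 (parent 6)
      13–6: parent, skip
      visit 3 (parent 13)
        3–13: parent, skip
    visit 5 (parent 6)
      visit 2 (parent 5)
        2–5: parent, skip
      5–6: parent, skip
      visit 14 (parent 5)
        14–5: parent, skip
      visit 11 (parent 5)
        11–5: parent, skip
    6–8: parent, skip
  visit 10 (parent 8)
    10–8: parent, skip
  visit 12 (parent 8)
    12–8: parent, skip
No non-parent visited neighbor found — the graph is a forest.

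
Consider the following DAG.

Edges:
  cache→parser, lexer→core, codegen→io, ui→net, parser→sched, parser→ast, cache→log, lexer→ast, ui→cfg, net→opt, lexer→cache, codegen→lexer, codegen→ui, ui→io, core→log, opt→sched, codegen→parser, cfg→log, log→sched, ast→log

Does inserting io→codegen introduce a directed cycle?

Adding io→codegen creates a cycle iff codegen can already reach io.
Path from codegen: codegen → io.
So codegen → … → io → codegen is a cycle.

Yes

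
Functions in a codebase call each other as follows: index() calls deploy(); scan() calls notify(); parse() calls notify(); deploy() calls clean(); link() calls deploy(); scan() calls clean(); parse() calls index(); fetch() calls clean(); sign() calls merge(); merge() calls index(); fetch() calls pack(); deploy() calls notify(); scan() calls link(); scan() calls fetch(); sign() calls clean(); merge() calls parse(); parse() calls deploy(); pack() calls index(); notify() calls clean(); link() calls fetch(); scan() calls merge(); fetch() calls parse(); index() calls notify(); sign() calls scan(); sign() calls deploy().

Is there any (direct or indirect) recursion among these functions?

No

DFS with white/gray/black marking, starting from clean:
clean gray
clean black
deploy gray
  notify gray
    notify→clean: clean black — skip
  notify black
  deploy→clean: clean black — skip
deploy black
fetch gray
  parse gray
    parse→deploy: deploy black — skip
    index gray
      index→notify: notify black — skip
      index→deploy: deploy black — skip
    index black
    parse→notify: notify black — skip
  parse black
  pack gray
    pack→index: index black — skip
  pack black
  fetch→clean: clean black — skip
fetch black
scan gray
  scan→fetch: fetch black — skip
  merge gray
    merge→index: index black — skip
    merge→parse: parse black — skip
  merge black
  scan→notify: notify black — skip
  link gray
    link→deploy: deploy black — skip
    link→fetch: fetch black — skip
  link black
  scan→clean: clean black — skip
scan black
sign gray
  sign→deploy: deploy black — skip
  sign→merge: merge black — skip
  sign→scan: scan black — skip
  sign→clean: clean black — skip
sign black
Every edge goes to a white or black vertex — no back edge, so the graph is acyclic.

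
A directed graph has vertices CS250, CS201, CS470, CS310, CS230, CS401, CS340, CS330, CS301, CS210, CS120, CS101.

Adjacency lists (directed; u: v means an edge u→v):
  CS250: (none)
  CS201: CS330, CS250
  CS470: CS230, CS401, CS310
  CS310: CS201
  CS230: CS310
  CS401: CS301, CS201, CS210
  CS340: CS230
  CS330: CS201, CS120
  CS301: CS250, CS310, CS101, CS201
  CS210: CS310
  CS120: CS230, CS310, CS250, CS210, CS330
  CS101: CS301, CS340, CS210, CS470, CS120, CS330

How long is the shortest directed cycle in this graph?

2

For each vertex v, BFS finds the shortest path from v back to v.
The shortest such closed walk is CS101 → CS301 → CS101, length 2.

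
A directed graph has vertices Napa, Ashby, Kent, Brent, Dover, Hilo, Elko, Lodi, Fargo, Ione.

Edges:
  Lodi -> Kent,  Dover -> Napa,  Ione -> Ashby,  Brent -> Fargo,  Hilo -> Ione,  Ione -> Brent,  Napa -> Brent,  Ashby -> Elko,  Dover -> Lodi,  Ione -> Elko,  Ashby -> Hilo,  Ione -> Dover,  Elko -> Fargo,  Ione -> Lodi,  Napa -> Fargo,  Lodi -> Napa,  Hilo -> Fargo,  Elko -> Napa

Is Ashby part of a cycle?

Yes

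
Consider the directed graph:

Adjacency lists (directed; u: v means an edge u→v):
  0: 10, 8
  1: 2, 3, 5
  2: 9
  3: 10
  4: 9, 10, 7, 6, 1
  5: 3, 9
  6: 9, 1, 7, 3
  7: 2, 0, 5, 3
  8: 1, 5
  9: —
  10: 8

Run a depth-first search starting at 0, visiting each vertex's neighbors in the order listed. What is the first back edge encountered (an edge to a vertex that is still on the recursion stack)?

DFS from 0 (visiting each vertex's neighbors in the order listed); mark gray on enter, black on exit:
0 gray
  10 gray
    8 gray
      1 gray
        2 gray
          9 gray
          9 black
        2 black
        3 gray
          3→10: 10 is gray → back edge
First back edge: 3 → 10.

3→10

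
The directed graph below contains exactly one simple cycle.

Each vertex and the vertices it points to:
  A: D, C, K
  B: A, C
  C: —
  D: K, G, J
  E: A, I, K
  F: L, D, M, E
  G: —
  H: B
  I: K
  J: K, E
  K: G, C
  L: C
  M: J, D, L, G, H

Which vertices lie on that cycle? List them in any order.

A, D, E, J

DFS with gray/black marking from D:
D gray
  K gray
    G gray
    G black
    C gray
    C black
  K black
  D→G: G black — skip
  J gray
    J→K: K black — skip
    E gray
      A gray
        A→D: D is gray → back edge
Back edge closes the cycle D → J → E → A → D; its vertices are {A, D, E, J}.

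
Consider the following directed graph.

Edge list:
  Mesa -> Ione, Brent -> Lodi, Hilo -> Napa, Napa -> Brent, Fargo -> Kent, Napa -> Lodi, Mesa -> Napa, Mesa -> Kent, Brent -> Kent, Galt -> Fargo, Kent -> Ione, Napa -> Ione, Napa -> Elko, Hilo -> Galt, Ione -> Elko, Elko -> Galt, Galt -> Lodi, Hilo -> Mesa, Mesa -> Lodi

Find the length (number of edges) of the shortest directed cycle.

For each vertex v, BFS finds the shortest path from v back to v.
The shortest such closed walk is Elko → Galt → Fargo → Kent → Ione → Elko, length 5.

5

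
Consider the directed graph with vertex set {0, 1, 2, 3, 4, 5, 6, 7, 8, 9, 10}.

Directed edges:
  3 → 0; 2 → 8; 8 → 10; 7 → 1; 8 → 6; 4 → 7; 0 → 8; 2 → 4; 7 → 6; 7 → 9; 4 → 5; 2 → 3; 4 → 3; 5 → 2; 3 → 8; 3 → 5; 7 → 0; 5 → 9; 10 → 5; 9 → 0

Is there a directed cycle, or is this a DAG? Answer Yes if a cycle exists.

Yes

DFS with white/gray/black marking, starting from 10:
10 gray
  5 gray
    9 gray
      0 gray
        8 gray
          8→10: 10 is gray → back edge
Back edge found, so a cycle exists: 10 → 5 → 9 → 0 → 8 → 10.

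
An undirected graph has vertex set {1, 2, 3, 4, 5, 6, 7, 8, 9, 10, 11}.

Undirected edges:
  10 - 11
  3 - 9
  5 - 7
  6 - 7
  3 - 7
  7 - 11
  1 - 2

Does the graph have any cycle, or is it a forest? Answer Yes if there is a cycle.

DFS, tracking each vertex's parent; an edge to a visited non-parent vertex closes a cycle.
Start from 2:
visit 2 (parent –)
  visit 1 (parent 2)
    1–2: parent, skip
visit 3 (parent –)
  visit 7 (parent 3)
    visit 5 (parent 7)
      5–7: parent, skip
    7–3: parent, skip
    visit 11 (parent 7)
      visit 10 (parent 11)
        10–11: parent, skip
      11–7: parent, skip
    visit 6 (parent 7)
      6–7: parent, skip
  visit 9 (parent 3)
    9–3: parent, skip
visit 4 (parent –)
visit 8 (parent –)
No non-parent visited neighbor found — the graph is a forest.

No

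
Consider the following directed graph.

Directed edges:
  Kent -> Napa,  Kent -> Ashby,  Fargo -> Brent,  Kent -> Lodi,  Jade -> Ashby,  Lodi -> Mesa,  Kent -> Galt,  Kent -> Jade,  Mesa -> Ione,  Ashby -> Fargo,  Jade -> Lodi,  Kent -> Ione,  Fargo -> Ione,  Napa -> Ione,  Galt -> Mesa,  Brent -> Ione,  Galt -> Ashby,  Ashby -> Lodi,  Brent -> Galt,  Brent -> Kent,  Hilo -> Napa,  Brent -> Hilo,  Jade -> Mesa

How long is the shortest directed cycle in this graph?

4

For each vertex v, BFS finds the shortest path from v back to v.
The shortest such closed walk is Brent → Galt → Ashby → Fargo → Brent, length 4.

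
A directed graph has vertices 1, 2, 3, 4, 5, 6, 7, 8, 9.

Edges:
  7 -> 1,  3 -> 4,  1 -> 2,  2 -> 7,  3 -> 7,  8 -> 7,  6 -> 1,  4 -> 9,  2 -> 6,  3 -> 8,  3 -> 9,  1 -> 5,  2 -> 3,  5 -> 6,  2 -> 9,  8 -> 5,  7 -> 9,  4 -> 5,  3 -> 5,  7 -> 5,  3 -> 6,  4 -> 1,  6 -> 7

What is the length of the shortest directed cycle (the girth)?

3

For each vertex v, BFS finds the shortest path from v back to v.
The shortest such closed walk is 2 → 6 → 1 → 2, length 3.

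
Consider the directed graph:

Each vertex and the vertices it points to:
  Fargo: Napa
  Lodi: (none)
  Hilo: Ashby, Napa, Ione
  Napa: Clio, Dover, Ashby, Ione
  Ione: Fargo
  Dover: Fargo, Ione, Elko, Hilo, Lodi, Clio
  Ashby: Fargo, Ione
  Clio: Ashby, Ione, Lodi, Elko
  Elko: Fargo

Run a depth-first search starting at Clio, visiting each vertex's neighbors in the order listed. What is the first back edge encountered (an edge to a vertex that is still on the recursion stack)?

Napa→Clio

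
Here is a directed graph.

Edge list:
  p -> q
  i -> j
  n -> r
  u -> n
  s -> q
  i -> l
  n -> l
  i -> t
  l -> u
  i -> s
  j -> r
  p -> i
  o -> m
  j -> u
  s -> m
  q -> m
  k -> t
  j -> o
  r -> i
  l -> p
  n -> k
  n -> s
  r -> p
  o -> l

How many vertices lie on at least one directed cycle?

8

A vertex is on a directed cycle iff it belongs to a strongly connected component of size ≥ 2 (or has a self-loop).
The vertices on cycles are {i, j, l, n, o, p, r, u} — 8 in total.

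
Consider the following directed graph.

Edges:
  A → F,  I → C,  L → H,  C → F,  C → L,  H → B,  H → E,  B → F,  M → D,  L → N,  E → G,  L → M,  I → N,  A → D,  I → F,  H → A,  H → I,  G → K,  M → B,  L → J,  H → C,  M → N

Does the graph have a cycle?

Yes

DFS with white/gray/black marking, starting from K:
K gray
K black
A gray
  D gray
  D black
  F gray
  F black
A black
B gray
  B→F: F black — skip
B black
C gray
  C→F: F black — skip
  L gray
    M gray
      N gray
      N black
      M→B: B black — skip
      M→D: D black — skip
    M black
    L→N: N black — skip
    J gray
    J black
    H gray
      H→B: B black — skip
      E gray
        G gray
          G→K: K black — skip
        G black
      E black
      H→A: A black — skip
      I gray
        I→F: F black — skip
        I→C: C is gray → back edge
Back edge found, so a cycle exists: C → L → H → I → C.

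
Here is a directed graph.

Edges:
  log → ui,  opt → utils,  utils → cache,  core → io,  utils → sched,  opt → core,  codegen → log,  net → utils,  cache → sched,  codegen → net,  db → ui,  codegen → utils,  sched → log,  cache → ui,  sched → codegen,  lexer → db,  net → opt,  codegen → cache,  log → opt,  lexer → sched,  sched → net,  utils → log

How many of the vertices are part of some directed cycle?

7

A vertex is on a directed cycle iff it belongs to a strongly connected component of size ≥ 2 (or has a self-loop).
The vertices on cycles are {log, net, opt, cache, sched, utils, codegen} — 7 in total.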